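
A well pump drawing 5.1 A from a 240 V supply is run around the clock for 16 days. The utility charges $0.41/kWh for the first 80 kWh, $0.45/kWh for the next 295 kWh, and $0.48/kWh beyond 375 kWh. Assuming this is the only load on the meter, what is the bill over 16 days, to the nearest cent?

$211.16

Power = 5.1 A × 240 V = 1224 W = 1.224 kW
Runtime = 24 h × 16 = 384 h
Energy = 1.224 kW × 384 h = 470.016 kWh
Tier 1 (0–80 kWh): 80 × $0.41 = $32.8
Tier 2 (80–375 kWh): 295 × $0.45 = $132.75
Above 375 kWh: 95.016 × $0.48 = $45.60768
Bill = $211.16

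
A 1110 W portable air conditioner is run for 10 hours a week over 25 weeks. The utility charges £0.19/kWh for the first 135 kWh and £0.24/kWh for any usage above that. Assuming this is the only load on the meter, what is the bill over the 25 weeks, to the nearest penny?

Runtime = 10 h/week × 25 weeks = 250 h
Energy = 1.11 kW × 250 h = 277.5 kWh
Tier 1 (0–135 kWh): 135 × £0.19 = £25.65
Above 135 kWh: 142.5 × £0.24 = £34.2
Bill = £59.85

£59.85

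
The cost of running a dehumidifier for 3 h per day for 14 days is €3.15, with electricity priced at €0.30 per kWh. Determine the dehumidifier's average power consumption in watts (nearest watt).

Energy = €3.15 ÷ €0.30/kWh = 10.5 kWh
Runtime = 3 h/day × 14 days = 42 h
Power = 10.5 kWh ÷ 42 h = 0.25 kW = 250 W

250 W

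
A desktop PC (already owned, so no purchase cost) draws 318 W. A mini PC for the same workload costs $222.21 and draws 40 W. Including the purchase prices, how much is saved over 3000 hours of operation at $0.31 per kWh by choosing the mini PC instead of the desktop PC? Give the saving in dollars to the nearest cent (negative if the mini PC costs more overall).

desktop PC: $0.00 + (318/1000) kW × 3000 h × $0.31 = $0.00 + $295.74 = $295.74
mini PC: $222.21 + (40/1000) kW × 3000 h × $0.31 = $222.21 + $37.2 = $259.41
Saving = $295.74 − $259.41 = $36.33

$36.33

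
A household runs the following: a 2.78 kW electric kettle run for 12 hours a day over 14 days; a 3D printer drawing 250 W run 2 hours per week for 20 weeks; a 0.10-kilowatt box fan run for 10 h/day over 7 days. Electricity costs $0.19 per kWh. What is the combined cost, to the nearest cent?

electric kettle: Runtime = 12 h/day × 14 days = 168 h
electric kettle: 2.78 kW × 168 h = 467.04 kWh
3D printer: Runtime = 2 h/week × 20 weeks = 40 h
3D printer: 0.25 kW × 40 h = 10 kWh
box fan: Runtime = 10 h/day × 7 days = 70 h
box fan: 0.1 kW × 70 h = 7 kWh
Total energy = 484.04 kWh
Cost = 484.04 × $0.19 = $91.97

$91.97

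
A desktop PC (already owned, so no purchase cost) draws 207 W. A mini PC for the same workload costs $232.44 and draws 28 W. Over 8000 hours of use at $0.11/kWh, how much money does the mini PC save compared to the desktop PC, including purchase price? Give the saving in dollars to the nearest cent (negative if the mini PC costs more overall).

-$74.92

desktop PC: $0.00 + (207/1000) kW × 8000 h × $0.11 = $0.00 + $182.16 = $182.16
mini PC: $232.44 + (28/1000) kW × 8000 h × $0.11 = $232.44 + $24.64 = $257.08
Saving = $182.16 − $257.08 = −$74.92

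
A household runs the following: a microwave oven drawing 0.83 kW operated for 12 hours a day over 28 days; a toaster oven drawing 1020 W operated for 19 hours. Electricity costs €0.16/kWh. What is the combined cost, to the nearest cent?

€47.72

microwave oven: Runtime = 12 h/day × 28 days = 336 h
microwave oven: 0.83 kW × 336 h = 278.88 kWh
toaster oven: 1.02 kW × 19 h = 19.38 kWh
Total energy = 298.26 kWh
Cost = 298.26 × €0.16 = €47.72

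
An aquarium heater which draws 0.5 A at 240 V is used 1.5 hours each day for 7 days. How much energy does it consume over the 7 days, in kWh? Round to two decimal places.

Power = 0.5 A × 240 V = 120 W = 0.12 kW
Runtime = 1.5 h/day × 7 days = 10.5 h
Energy = 0.12 kW × 10.5 h = 1.26 kWh

1.26 kWh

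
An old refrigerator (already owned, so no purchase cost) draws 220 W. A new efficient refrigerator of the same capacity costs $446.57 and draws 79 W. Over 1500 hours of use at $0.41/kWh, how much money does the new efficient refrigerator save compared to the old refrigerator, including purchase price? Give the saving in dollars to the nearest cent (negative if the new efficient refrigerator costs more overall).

old refrigerator: $0.00 + (220/1000) kW × 1500 h × $0.41 = $0.00 + $135.3 = $135.3
new efficient refrigerator: $446.57 + (79/1000) kW × 1500 h × $0.41 = $446.57 + $48.585 = $495.155
Saving = $135.3 − $495.155 = −$359.855 → -$359.86

-$359.86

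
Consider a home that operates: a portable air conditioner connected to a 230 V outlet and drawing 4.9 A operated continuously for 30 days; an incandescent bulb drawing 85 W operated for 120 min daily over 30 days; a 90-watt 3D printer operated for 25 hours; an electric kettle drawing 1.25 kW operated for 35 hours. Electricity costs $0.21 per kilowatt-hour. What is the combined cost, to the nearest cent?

portable air conditioner: Power = 4.9 A × 230 V = 1127 W = 1.127 kW
portable air conditioner: Runtime = 24 h × 30 = 720 h
portable air conditioner: 1.127 kW × 720 h = 811.44 kWh
incandescent bulb: Runtime = 120 min × 30 = 3600 min = 60 h
incandescent bulb: 0.085 kW × 60 h = 5.1 kWh
3D printer: 0.09 kW × 25 h = 2.25 kWh
electric kettle: 1.25 kW × 35 h = 43.75 kWh
Total energy = 862.54 kWh
Cost = 862.54 × $0.21 = $181.13

$181.13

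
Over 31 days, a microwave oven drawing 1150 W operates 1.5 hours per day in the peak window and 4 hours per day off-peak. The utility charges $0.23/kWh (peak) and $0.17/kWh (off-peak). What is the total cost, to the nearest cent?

$36.54

Peak energy = 1.15 kW × 1.5 h × 31 = 53.475 kWh
Off-peak energy = 1.15 kW × 4 h × 31 = 142.6 kWh
Cost = 53.475 × $0.23 + 142.6 × $0.17 = $12.29925 + $24.242 = $36.54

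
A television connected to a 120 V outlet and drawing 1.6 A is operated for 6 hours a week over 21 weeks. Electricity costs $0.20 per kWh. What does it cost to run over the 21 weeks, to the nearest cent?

Power = 1.6 A × 120 V = 192 W = 0.192 kW
Runtime = 6 h/week × 21 weeks = 126 h
Energy = 0.192 kW × 126 h = 24.192 kWh
Cost = 24.192 kWh × $0.20/kWh = $4.84

$4.84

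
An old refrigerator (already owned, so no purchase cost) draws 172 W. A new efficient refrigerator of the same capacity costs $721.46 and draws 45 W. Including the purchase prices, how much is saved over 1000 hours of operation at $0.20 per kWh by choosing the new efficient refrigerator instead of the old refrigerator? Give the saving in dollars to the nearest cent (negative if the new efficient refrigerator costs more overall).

old refrigerator: $0.00 + (172/1000) kW × 1000 h × $0.20 = $0.00 + $34.4 = $34.4
new efficient refrigerator: $721.46 + (45/1000) kW × 1000 h × $0.20 = $721.46 + $9 = $730.46
Saving = $34.4 − $730.46 = −$696.06

-$696.06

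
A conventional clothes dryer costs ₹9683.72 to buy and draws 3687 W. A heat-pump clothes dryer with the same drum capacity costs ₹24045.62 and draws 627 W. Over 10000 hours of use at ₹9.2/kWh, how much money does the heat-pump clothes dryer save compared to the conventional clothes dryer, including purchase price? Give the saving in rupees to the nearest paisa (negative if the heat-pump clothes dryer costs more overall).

conventional clothes dryer: ₹9683.72 + (3687/1000) kW × 10000 h × ₹9.2 = ₹9683.72 + ₹339204 = ₹348887.72
heat-pump clothes dryer: ₹24045.62 + (627/1000) kW × 10000 h × ₹9.2 = ₹24045.62 + ₹57684 = ₹81729.62
Saving = ₹348887.72 − ₹81729.62 = ₹267158.1

₹267158.10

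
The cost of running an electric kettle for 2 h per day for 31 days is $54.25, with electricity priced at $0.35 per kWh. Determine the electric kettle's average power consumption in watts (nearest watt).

Energy = $54.25 ÷ $0.35/kWh = 155 kWh
Runtime = 2 h/day × 31 days = 62 h
Power = 155 kWh ÷ 62 h = 2.5 kW = 2500 W

2500 W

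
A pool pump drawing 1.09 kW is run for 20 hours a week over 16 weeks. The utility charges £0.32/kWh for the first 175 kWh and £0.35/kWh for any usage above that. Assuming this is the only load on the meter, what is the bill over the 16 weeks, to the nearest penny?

Runtime = 20 h/week × 16 weeks = 320 h
Energy = 1.09 kW × 320 h = 348.8 kWh
Tier 1 (0–175 kWh): 175 × £0.32 = £56
Above 175 kWh: 173.8 × £0.35 = £60.83
Bill = £116.83

£116.83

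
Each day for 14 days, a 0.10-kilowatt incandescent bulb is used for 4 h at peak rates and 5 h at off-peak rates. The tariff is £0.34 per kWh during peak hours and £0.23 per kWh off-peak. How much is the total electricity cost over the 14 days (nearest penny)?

£3.51

Peak energy = 0.1 kW × 4 h × 14 = 5.6 kWh
Off-peak energy = 0.1 kW × 5 h × 14 = 7 kWh
Cost = 5.6 × £0.34 + 7 × £0.23 = £1.904 + £1.61 = £3.51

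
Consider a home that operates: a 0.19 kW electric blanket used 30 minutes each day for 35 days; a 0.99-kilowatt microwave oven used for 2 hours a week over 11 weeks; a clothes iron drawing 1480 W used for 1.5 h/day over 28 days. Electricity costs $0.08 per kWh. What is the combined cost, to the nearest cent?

electric blanket: Runtime = 30 min × 35 = 1050 min = 17.5 h
electric blanket: 0.19 kW × 17.5 h = 3.325 kWh
microwave oven: Runtime = 2 h/week × 11 weeks = 22 h
microwave oven: 0.99 kW × 22 h = 21.78 kWh
clothes iron: Runtime = 1.5 h/day × 28 days = 42 h
clothes iron: 1.48 kW × 42 h = 62.16 kWh
Total energy = 87.265 kWh
Cost = 87.265 × $0.08 = $6.98

$6.98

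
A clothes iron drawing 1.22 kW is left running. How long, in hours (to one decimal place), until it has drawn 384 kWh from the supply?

Hours = 384 kWh ÷ 1.22 kW = 314.8 h

314.8 h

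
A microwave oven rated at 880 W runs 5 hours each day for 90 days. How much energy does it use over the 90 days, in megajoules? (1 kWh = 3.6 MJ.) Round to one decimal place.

Runtime = 5 h/day × 90 days = 450 h
Energy = 0.88 kW × 450 h = 396 kWh
= 396 × 3.6 MJ = 1425.6 MJ

1425.6 MJ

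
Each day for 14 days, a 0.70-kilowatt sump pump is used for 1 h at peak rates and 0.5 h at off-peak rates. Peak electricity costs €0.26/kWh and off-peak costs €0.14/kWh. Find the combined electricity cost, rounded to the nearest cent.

Peak energy = 0.7 kW × 1 h × 14 = 9.8 kWh
Off-peak energy = 0.7 kW × 0.5 h × 14 = 4.9 kWh
Cost = 9.8 × €0.26 + 4.9 × €0.14 = €2.548 + €0.686 = €3.23

€3.23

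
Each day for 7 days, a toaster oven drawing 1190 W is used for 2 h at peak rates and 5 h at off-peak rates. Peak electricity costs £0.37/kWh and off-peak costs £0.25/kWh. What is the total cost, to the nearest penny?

Peak energy = 1.19 kW × 2 h × 7 = 16.66 kWh
Off-peak energy = 1.19 kW × 5 h × 7 = 41.65 kWh
Cost = 16.66 × £0.37 + 41.65 × £0.25 = £6.1642 + £10.4125 = £16.58

£16.58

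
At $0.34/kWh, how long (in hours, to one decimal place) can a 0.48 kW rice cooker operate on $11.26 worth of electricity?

Energy available = $11.26 ÷ $0.34/kWh = 33.1176 kWh
Hours = 33.1176 kWh ÷ 0.48 kW = 69.0 h

69.0 h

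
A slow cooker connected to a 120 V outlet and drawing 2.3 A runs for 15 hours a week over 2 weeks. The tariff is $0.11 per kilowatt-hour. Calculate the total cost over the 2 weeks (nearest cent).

$0.91

Power = 2.3 A × 120 V = 276 W = 0.276 kW
Runtime = 15 h/week × 2 weeks = 30 h
Energy = 0.276 kW × 30 h = 8.28 kWh
Cost = 8.28 kWh × $0.11/kWh = $0.91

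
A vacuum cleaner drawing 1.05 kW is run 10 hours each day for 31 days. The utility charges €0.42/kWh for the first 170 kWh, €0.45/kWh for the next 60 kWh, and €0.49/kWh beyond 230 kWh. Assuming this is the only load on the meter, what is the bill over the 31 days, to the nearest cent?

€145.20

Runtime = 10 h/day × 31 days = 310 h
Energy = 1.05 kW × 310 h = 325.5 kWh
Tier 1 (0–170 kWh): 170 × €0.42 = €71.4
Tier 2 (170–230 kWh): 60 × €0.45 = €27
Above 230 kWh: 95.5 × €0.49 = €46.795
Bill = €145.20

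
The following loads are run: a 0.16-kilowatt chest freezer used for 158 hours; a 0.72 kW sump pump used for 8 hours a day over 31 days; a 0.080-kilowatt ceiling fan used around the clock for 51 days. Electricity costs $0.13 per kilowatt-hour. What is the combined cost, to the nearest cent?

chest freezer: 0.16 kW × 158 h = 25.28 kWh
sump pump: Runtime = 8 h/day × 31 days = 248 h
sump pump: 0.72 kW × 248 h = 178.56 kWh
ceiling fan: Runtime = 24 h × 51 = 1224 h
ceiling fan: 0.08 kW × 1224 h = 97.92 kWh
Total energy = 301.76 kWh
Cost = 301.76 × $0.13 = $39.23

$39.23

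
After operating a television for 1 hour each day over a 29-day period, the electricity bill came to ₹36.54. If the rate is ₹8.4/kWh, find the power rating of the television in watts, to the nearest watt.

Energy = ₹36.54 ÷ ₹8.4/kWh = 4.35 kWh
Runtime = 1 h/day × 29 days = 29 h
Power = 4.35 kWh ÷ 29 h = 0.15 kW = 150 W

150 W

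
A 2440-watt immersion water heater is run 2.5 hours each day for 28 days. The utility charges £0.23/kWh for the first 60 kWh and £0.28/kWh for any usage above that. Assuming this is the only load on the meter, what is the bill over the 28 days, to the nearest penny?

£44.82

Runtime = 2.5 h/day × 28 days = 70 h
Energy = 2.44 kW × 70 h = 170.8 kWh
Tier 1 (0–60 kWh): 60 × £0.23 = £13.8
Above 60 kWh: 110.8 × £0.28 = £31.024
Bill = £44.82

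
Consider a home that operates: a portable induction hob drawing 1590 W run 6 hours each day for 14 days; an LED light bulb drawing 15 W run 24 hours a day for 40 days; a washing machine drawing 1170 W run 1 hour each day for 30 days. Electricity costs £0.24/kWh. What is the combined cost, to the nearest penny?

£43.93

portable induction hob: Runtime = 6 h/day × 14 days = 84 h
portable induction hob: 1.59 kW × 84 h = 133.56 kWh
LED light bulb: Runtime = 24 h × 40 = 960 h
LED light bulb: 0.015 kW × 960 h = 14.4 kWh
washing machine: Runtime = 1 h/day × 30 days = 30 h
washing machine: 1.17 kW × 30 h = 35.1 kWh
Total energy = 183.06 kWh
Cost = 183.06 × £0.24 = £43.93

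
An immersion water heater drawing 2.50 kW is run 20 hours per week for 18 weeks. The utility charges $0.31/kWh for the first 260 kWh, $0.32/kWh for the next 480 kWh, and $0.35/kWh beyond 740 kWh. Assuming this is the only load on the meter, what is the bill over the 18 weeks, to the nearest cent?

$290.20

Runtime = 20 h/week × 18 weeks = 360 h
Energy = 2.5 kW × 360 h = 900 kWh
Tier 1 (0–260 kWh): 260 × $0.31 = $80.6
Tier 2 (260–740 kWh): 480 × $0.32 = $153.6
Above 740 kWh: 160 × $0.35 = $56
Bill = $290.20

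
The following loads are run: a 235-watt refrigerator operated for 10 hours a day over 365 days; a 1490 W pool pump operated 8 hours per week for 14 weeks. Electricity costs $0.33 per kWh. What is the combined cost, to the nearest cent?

$338.13

refrigerator: Runtime = 10 h/day × 365 days = 3650 h
refrigerator: 0.235 kW × 3650 h = 857.75 kWh
pool pump: Runtime = 8 h/week × 14 weeks = 112 h
pool pump: 1.49 kW × 112 h = 166.88 kWh
Total energy = 1024.63 kWh
Cost = 1024.63 × $0.33 = $338.13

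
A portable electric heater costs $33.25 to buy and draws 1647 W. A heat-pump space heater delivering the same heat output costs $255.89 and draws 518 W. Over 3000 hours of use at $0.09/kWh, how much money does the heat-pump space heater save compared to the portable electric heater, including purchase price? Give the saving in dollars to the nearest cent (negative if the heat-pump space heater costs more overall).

$82.19

portable electric heater: $33.25 + (1647/1000) kW × 3000 h × $0.09 = $33.25 + $444.69 = $477.94
heat-pump space heater: $255.89 + (518/1000) kW × 3000 h × $0.09 = $255.89 + $139.86 = $395.75
Saving = $477.94 − $395.75 = $82.19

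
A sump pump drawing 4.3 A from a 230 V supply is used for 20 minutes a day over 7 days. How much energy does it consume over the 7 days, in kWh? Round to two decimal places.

2.31 kWh

Power = 4.3 A × 230 V = 989 W = 0.989 kW
Runtime = 20 min × 7 = 140 min = 2.333333… h
Energy = 0.989 kW × 2.333333… h = 2.307666… kWh ≈ 2.31 kWh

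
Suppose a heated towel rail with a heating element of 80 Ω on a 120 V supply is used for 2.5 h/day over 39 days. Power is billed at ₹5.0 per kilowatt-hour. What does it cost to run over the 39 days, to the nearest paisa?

Power = V²/R = 120²/80 = 180 W = 0.18 kW
Runtime = 2.5 h/day × 39 days = 97.5 h
Energy = 0.18 kW × 97.5 h = 17.55 kWh
Cost = 17.55 kWh × ₹5.0/kWh = ₹87.75

₹87.75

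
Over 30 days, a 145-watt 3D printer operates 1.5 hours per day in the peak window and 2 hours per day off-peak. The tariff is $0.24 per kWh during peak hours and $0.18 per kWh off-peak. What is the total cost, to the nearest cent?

Peak energy = 0.145 kW × 1.5 h × 30 = 6.525 kWh
Off-peak energy = 0.145 kW × 2 h × 30 = 8.7 kWh
Cost = 6.525 × $0.24 + 8.7 × $0.18 = $1.566 + $1.566 = $3.13

$3.13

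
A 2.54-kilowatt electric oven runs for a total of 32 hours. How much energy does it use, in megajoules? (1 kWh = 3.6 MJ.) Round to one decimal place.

292.6 MJ

Energy = 2.54 kW × 32 h = 81.28 kWh
= 81.28 × 3.6 MJ = 292.6 MJ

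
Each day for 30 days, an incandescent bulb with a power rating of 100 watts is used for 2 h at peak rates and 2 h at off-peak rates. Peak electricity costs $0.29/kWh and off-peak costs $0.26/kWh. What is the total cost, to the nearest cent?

$3.30

Peak energy = 0.1 kW × 2 h × 30 = 6 kWh
Off-peak energy = 0.1 kW × 2 h × 30 = 6 kWh
Cost = 6 × $0.29 + 6 × $0.26 = $1.74 + $1.56 = $3.30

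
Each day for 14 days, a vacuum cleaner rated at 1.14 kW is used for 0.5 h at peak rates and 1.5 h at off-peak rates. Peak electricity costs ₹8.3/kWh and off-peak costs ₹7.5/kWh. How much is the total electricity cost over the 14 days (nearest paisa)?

Peak energy = 1.14 kW × 0.5 h × 14 = 7.98 kWh
Off-peak energy = 1.14 kW × 1.5 h × 14 = 23.94 kWh
Cost = 7.98 × ₹8.3 + 23.94 × ₹7.5 = ₹66.234 + ₹179.55 = ₹245.78

₹245.78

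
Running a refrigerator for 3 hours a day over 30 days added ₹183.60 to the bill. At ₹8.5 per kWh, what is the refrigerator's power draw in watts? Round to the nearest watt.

240 W

Energy = ₹183.60 ÷ ₹8.5/kWh = 21.6 kWh
Runtime = 3 h/day × 30 days = 90 h
Power = 21.6 kWh ÷ 90 h = 0.24 kW = 240 W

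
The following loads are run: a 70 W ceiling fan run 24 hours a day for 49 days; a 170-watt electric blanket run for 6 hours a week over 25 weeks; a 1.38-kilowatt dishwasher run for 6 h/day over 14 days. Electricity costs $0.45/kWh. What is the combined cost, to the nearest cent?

$100.68

ceiling fan: Runtime = 24 h × 49 = 1176 h
ceiling fan: 0.07 kW × 1176 h = 82.32 kWh
electric blanket: Runtime = 6 h/week × 25 weeks = 150 h
electric blanket: 0.17 kW × 150 h = 25.5 kWh
dishwasher: Runtime = 6 h/day × 14 days = 84 h
dishwasher: 1.38 kW × 84 h = 115.92 kWh
Total energy = 223.74 kWh
Cost = 223.74 × $0.45 = $100.68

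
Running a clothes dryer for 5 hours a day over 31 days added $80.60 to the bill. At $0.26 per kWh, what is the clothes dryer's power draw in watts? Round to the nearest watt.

Energy = $80.60 ÷ $0.26/kWh = 310 kWh
Runtime = 5 h/day × 31 days = 155 h
Power = 310 kWh ÷ 155 h = 2 kW = 2000 W

2000 W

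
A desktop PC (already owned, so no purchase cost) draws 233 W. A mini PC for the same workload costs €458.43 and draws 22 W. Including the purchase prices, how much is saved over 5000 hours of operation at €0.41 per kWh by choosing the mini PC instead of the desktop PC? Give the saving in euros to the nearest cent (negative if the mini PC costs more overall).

desktop PC: €0.00 + (233/1000) kW × 5000 h × €0.41 = €0.00 + €477.65 = €477.65
mini PC: €458.43 + (22/1000) kW × 5000 h × €0.41 = €458.43 + €45.1 = €503.53
Saving = €477.65 − €503.53 = −€25.88

-€25.88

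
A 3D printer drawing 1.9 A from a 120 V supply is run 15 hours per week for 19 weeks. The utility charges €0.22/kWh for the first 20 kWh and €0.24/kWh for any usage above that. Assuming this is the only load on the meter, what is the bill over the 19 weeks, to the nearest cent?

Power = 1.9 A × 120 V = 228 W = 0.228 kW
Runtime = 15 h/week × 19 weeks = 285 h
Energy = 0.228 kW × 285 h = 64.98 kWh
Tier 1 (0–20 kWh): 20 × €0.22 = €4.4
Above 20 kWh: 44.98 × €0.24 = €10.7952
Bill = €15.20

€15.20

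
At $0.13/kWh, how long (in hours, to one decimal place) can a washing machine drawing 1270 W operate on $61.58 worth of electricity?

373.0 h

Energy available = $61.58 ÷ $0.13/kWh = 473.6923 kWh
Hours = 473.6923 kWh ÷ 1.27 kW = 373.0 h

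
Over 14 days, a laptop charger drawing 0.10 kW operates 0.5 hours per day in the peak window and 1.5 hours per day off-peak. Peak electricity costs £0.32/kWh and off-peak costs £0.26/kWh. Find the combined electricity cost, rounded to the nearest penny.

Peak energy = 0.1 kW × 0.5 h × 14 = 0.7 kWh
Off-peak energy = 0.1 kW × 1.5 h × 14 = 2.1 kWh
Cost = 0.7 × £0.32 + 2.1 × £0.26 = £0.224 + £0.546 = £0.77

£0.77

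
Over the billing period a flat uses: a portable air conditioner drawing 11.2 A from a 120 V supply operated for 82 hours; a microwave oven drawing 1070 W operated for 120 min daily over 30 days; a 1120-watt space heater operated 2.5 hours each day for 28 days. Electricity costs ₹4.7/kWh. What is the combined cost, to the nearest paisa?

portable air conditioner: Power = 11.2 A × 120 V = 1344 W = 1.344 kW
portable air conditioner: 1.344 kW × 82 h = 110.208 kWh
microwave oven: Runtime = 120 min × 30 = 3600 min = 60 h
microwave oven: 1.07 kW × 60 h = 64.2 kWh
space heater: Runtime = 2.5 h/day × 28 days = 70 h
space heater: 1.12 kW × 70 h = 78.4 kWh
Total energy = 252.808 kWh
Cost = 252.808 × ₹4.7 = ₹1188.20

₹1188.20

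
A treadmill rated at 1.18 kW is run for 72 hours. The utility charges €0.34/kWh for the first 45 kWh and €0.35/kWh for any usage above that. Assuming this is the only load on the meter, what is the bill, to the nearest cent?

€29.29

Energy = 1.18 kW × 72 h = 84.96 kWh
Tier 1 (0–45 kWh): 45 × €0.34 = €15.3
Above 45 kWh: 39.96 × €0.35 = €13.986
Bill = €29.29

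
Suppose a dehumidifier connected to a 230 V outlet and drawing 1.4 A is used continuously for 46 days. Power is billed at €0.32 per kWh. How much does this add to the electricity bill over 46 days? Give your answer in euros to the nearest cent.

Power = 1.4 A × 230 V = 322 W = 0.322 kW
Runtime = 24 h × 46 = 1104 h
Energy = 0.322 kW × 1104 h = 355.488 kWh
Cost = 355.488 kWh × €0.32/kWh = €113.76

€113.76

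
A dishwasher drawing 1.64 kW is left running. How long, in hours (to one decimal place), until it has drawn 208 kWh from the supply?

126.8 h

Hours = 208 kWh ÷ 1.64 kW = 126.8 h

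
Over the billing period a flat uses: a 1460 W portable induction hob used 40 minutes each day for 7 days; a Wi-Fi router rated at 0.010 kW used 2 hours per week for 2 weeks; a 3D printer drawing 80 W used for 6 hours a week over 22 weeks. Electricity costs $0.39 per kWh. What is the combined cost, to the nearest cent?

portable induction hob: Runtime = 40 min × 7 = 280 min = 4.666666… h
portable induction hob: 1.46 kW × 4.666666… h = 6.813333… kWh
Wi-Fi router: Runtime = 2 h/week × 2 weeks = 4 h
Wi-Fi router: 0.01 kW × 4 h = 0.04 kWh
3D printer: Runtime = 6 h/week × 22 weeks = 132 h
3D printer: 0.08 kW × 132 h = 10.56 kWh
Total energy = 17.413333… kWh
Cost = 17.413333… × $0.39 = $6.79

$6.79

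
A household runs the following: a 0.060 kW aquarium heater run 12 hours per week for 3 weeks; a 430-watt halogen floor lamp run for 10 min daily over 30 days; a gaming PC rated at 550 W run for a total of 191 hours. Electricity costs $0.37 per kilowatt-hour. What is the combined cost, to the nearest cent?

aquarium heater: Runtime = 12 h/week × 3 weeks = 36 h
aquarium heater: 0.06 kW × 36 h = 2.16 kWh
halogen floor lamp: Runtime = 10 min × 30 = 300 min = 5 h
halogen floor lamp: 0.43 kW × 5 h = 2.15 kWh
gaming PC: 0.55 kW × 191 h = 105.05 kWh
Total energy = 109.36 kWh
Cost = 109.36 × $0.37 = $40.46

$40.46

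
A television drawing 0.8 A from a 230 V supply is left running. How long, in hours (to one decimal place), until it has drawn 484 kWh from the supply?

2630.4 h

Power = 0.8 A × 230 V = 184 W = 0.184 kW
Hours = 484 kWh ÷ 0.184 kW = 2630.4 h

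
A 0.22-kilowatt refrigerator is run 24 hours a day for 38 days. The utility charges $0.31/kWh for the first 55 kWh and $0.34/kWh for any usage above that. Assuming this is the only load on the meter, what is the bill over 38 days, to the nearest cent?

$66.57

Runtime = 24 h × 38 = 912 h
Energy = 0.22 kW × 912 h = 200.64 kWh
Tier 1 (0–55 kWh): 55 × $0.31 = $17.05
Above 55 kWh: 145.64 × $0.34 = $49.5176
Bill = $66.57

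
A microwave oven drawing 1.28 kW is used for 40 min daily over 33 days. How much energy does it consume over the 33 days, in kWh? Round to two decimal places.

28.16 kWh

Runtime = 40 min × 33 = 1320 min = 22 h
Energy = 1.28 kW × 22 h = 28.16 kWh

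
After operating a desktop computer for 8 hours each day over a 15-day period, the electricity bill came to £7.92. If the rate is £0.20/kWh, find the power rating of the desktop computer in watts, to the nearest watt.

Energy = £7.92 ÷ £0.20/kWh = 39.6 kWh
Runtime = 8 h/day × 15 days = 120 h
Power = 39.6 kWh ÷ 120 h = 0.33 kW = 330 W

330 W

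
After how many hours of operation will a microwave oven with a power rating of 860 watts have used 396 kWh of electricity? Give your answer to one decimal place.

460.5 h

Hours = 396 kWh ÷ 0.86 kW = 460.5 h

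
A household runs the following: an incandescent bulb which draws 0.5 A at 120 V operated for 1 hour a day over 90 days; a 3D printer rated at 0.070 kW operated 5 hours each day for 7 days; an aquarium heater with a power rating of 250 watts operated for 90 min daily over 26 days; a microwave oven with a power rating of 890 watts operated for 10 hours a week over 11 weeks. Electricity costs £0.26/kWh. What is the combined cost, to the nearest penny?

£30.03

incandescent bulb: Power = 0.5 A × 120 V = 60 W = 0.06 kW
incandescent bulb: Runtime = 1 h/day × 90 days = 90 h
incandescent bulb: 0.06 kW × 90 h = 5.4 kWh
3D printer: Runtime = 5 h/day × 7 days = 35 h
3D printer: 0.07 kW × 35 h = 2.45 kWh
aquarium heater: Runtime = 90 min × 26 = 2340 min = 39 h
aquarium heater: 0.25 kW × 39 h = 9.75 kWh
microwave oven: Runtime = 10 h/week × 11 weeks = 110 h
microwave oven: 0.89 kW × 110 h = 97.9 kWh
Total energy = 115.5 kWh
Cost = 115.5 × £0.26 = £30.03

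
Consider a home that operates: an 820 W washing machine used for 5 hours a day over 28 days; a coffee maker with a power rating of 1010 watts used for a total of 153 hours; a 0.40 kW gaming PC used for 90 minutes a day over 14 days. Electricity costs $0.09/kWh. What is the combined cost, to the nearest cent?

$25.00

washing machine: Runtime = 5 h/day × 28 days = 140 h
washing machine: 0.82 kW × 140 h = 114.8 kWh
coffee maker: 1.01 kW × 153 h = 154.53 kWh
gaming PC: Runtime = 90 min × 14 = 1260 min = 21 h
gaming PC: 0.4 kW × 21 h = 8.4 kWh
Total energy = 277.73 kWh
Cost = 277.73 × $0.09 = $25.00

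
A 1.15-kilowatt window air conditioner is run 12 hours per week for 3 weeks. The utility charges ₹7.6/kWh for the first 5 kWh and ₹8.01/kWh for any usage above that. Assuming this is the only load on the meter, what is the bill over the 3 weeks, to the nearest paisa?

Runtime = 12 h/week × 3 weeks = 36 h
Energy = 1.15 kW × 36 h = 41.4 kWh
Tier 1 (0–5 kWh): 5 × ₹7.6 = ₹38
Above 5 kWh: 36.4 × ₹8.01 = ₹291.564
Bill = ₹329.56

₹329.56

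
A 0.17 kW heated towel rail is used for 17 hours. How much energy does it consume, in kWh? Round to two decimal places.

2.89 kWh

Energy = 0.17 kW × 17 h = 2.89 kWh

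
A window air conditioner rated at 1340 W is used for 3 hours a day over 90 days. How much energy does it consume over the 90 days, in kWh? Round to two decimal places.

361.80 kWh

Runtime = 3 h/day × 90 days = 270 h
Energy = 1.34 kW × 270 h = 361.8 kWh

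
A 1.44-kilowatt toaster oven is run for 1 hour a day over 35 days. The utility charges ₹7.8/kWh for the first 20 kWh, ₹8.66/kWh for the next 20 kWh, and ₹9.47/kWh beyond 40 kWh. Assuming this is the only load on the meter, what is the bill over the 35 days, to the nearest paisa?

₹427.69

Runtime = 1 h/day × 35 days = 35 h
Energy = 1.44 kW × 35 h = 50.4 kWh
Tier 1 (0–20 kWh): 20 × ₹7.8 = ₹156
Tier 2 (20–40 kWh): 20 × ₹8.66 = ₹173.2
Above 40 kWh: 10.4 × ₹9.47 = ₹98.488
Bill = ₹427.69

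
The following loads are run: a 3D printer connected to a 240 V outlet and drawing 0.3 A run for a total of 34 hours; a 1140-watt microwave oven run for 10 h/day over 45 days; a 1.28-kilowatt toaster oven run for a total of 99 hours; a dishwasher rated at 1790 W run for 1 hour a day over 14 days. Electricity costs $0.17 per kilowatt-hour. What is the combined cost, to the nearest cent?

$113.43

3D printer: Power = 0.3 A × 240 V = 72 W = 0.072 kW
3D printer: 0.072 kW × 34 h = 2.448 kWh
microwave oven: Runtime = 10 h/day × 45 days = 450 h
microwave oven: 1.14 kW × 450 h = 513 kWh
toaster oven: 1.28 kW × 99 h = 126.72 kWh
dishwasher: Runtime = 1 h/day × 14 days = 14 h
dishwasher: 1.79 kW × 14 h = 25.06 kWh
Total energy = 667.228 kWh
Cost = 667.228 × $0.17 = $113.43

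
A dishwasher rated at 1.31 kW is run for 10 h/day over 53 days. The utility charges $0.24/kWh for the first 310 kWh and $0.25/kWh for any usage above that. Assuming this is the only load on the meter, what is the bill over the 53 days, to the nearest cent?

Runtime = 10 h/day × 53 days = 530 h
Energy = 1.31 kW × 530 h = 694.3 kWh
Tier 1 (0–310 kWh): 310 × $0.24 = $74.4
Above 310 kWh: 384.3 × $0.25 = $96.075
Bill = $170.48

$170.48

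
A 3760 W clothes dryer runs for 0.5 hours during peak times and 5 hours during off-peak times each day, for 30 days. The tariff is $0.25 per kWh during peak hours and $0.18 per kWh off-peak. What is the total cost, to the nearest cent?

Peak energy = 3.76 kW × 0.5 h × 30 = 56.4 kWh
Off-peak energy = 3.76 kW × 5 h × 30 = 564 kWh
Cost = 56.4 × $0.25 + 564 × $0.18 = $14.1 + $101.52 = $115.62

$115.62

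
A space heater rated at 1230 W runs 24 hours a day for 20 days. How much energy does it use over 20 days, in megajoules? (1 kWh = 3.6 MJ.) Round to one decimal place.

Runtime = 24 h × 20 = 480 h
Energy = 1.23 kW × 480 h = 590.4 kWh
= 590.4 × 3.6 MJ = 2125.4 MJ

2125.4 MJ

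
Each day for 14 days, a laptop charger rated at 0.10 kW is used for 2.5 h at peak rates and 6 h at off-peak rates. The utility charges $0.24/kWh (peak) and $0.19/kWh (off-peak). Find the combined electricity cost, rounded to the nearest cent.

$2.44

Peak energy = 0.1 kW × 2.5 h × 14 = 3.5 kWh
Off-peak energy = 0.1 kW × 6 h × 14 = 8.4 kWh
Cost = 3.5 × $0.24 + 8.4 × $0.19 = $0.84 + $1.596 = $2.44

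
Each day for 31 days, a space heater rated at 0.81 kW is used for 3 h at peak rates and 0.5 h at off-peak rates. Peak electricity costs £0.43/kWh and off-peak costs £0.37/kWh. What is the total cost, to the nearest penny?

£37.04

Peak energy = 0.81 kW × 3 h × 31 = 75.33 kWh
Off-peak energy = 0.81 kW × 0.5 h × 31 = 12.555 kWh
Cost = 75.33 × £0.43 + 12.555 × £0.37 = £32.3919 + £4.64535 = £37.04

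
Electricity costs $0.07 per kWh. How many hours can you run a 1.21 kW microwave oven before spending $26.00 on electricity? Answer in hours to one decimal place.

Energy available = $26.00 ÷ $0.07/kWh = 371.4286 kWh
Hours = 371.4286 kWh ÷ 1.21 kW = 307.0 h

307.0 h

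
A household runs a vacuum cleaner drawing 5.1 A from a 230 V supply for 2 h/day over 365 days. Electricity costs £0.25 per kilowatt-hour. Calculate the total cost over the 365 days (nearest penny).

£214.07

Power = 5.1 A × 230 V = 1173 W = 1.173 kW
Runtime = 2 h/day × 365 days = 730 h
Energy = 1.173 kW × 730 h = 856.29 kWh
Cost = 856.29 kWh × £0.25/kWh = £214.07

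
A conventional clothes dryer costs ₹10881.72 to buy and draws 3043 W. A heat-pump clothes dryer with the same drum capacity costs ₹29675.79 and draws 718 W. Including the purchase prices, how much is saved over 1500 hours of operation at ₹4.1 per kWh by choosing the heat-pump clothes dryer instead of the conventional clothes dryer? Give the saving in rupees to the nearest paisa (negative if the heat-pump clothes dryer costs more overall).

conventional clothes dryer: ₹10881.72 + (3043/1000) kW × 1500 h × ₹4.1 = ₹10881.72 + ₹18714.45 = ₹29596.17
heat-pump clothes dryer: ₹29675.79 + (718/1000) kW × 1500 h × ₹4.1 = ₹29675.79 + ₹4415.7 = ₹34091.49
Saving = ₹29596.17 − ₹34091.49 = −₹4495.32

-₹4495.32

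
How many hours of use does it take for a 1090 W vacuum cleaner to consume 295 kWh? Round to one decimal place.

Hours = 295 kWh ÷ 1.09 kW = 270.6 h

270.6 h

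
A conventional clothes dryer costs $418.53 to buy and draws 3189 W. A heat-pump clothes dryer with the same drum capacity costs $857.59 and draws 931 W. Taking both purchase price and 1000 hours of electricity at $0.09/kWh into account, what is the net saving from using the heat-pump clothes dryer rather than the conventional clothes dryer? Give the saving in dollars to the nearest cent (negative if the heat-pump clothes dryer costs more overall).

-$235.84

conventional clothes dryer: $418.53 + (3189/1000) kW × 1000 h × $0.09 = $418.53 + $287.01 = $705.54
heat-pump clothes dryer: $857.59 + (931/1000) kW × 1000 h × $0.09 = $857.59 + $83.79 = $941.38
Saving = $705.54 − $941.38 = −$235.84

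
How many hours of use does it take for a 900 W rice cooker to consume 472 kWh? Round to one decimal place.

Hours = 472 kWh ÷ 0.9 kW = 524.4 h

524.4 h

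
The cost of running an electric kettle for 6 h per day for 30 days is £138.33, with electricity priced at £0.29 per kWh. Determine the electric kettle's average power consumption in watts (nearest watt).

2650 W

Energy = £138.33 ÷ £0.29/kWh = 477 kWh
Runtime = 6 h/day × 30 days = 180 h
Power = 477 kWh ÷ 180 h = 2.65 kW = 2650 W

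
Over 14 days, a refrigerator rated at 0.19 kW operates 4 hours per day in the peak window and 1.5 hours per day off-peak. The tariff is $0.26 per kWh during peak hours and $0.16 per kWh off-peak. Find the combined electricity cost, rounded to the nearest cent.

$3.40

Peak energy = 0.19 kW × 4 h × 14 = 10.64 kWh
Off-peak energy = 0.19 kW × 1.5 h × 14 = 3.99 kWh
Cost = 10.64 × $0.26 + 3.99 × $0.16 = $2.7664 + $0.6384 = $3.40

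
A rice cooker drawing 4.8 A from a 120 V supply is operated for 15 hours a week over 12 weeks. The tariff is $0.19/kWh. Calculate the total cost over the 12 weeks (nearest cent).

Power = 4.8 A × 120 V = 576 W = 0.576 kW
Runtime = 15 h/week × 12 weeks = 180 h
Energy = 0.576 kW × 180 h = 103.68 kWh
Cost = 103.68 kWh × $0.19/kWh = $19.70

$19.70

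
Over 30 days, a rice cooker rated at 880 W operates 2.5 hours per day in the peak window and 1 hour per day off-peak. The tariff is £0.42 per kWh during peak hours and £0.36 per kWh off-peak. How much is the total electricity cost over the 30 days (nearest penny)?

£37.22

Peak energy = 0.88 kW × 2.5 h × 30 = 66 kWh
Off-peak energy = 0.88 kW × 1 h × 30 = 26.4 kWh
Cost = 66 × £0.42 + 26.4 × £0.36 = £27.72 + £9.504 = £37.22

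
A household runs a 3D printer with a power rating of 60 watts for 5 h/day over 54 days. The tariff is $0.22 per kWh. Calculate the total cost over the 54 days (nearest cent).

Runtime = 5 h/day × 54 days = 270 h
Energy = 0.06 kW × 270 h = 16.2 kWh
Cost = 16.2 kWh × $0.22/kWh = $3.56

$3.56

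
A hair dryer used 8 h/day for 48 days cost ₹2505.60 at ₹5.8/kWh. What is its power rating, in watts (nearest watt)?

Energy = ₹2505.60 ÷ ₹5.8/kWh = 432 kWh
Runtime = 8 h/day × 48 days = 384 h
Power = 432 kWh ÷ 384 h = 1.125 kW = 1125 W

1125 W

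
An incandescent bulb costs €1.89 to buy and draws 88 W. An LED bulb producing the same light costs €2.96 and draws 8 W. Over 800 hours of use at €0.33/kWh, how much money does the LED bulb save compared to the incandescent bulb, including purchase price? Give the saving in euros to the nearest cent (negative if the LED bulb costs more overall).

incandescent bulb: €1.89 + (88/1000) kW × 800 h × €0.33 = €1.89 + €23.232 = €25.122
LED bulb: €2.96 + (8/1000) kW × 800 h × €0.33 = €2.96 + €2.112 = €5.072
Saving = €25.122 − €5.072 = €20.05

€20.05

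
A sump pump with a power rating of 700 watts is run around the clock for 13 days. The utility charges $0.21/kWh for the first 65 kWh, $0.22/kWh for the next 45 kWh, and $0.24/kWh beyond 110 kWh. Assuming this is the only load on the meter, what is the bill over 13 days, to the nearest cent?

Runtime = 24 h × 13 = 312 h
Energy = 0.7 kW × 312 h = 218.4 kWh
Tier 1 (0–65 kWh): 65 × $0.21 = $13.65
Tier 2 (65–110 kWh): 45 × $0.22 = $9.9
Above 110 kWh: 108.4 × $0.24 = $26.016
Bill = $49.57

$49.57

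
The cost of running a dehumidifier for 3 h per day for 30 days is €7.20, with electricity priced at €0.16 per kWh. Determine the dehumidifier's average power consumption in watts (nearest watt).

Energy = €7.20 ÷ €0.16/kWh = 45 kWh
Runtime = 3 h/day × 30 days = 90 h
Power = 45 kWh ÷ 90 h = 0.5 kW = 500 W

500 W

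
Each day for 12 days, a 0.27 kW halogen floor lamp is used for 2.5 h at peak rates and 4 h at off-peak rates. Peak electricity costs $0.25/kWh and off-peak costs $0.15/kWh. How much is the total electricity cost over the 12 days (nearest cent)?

$3.97

Peak energy = 0.27 kW × 2.5 h × 12 = 8.1 kWh
Off-peak energy = 0.27 kW × 4 h × 12 = 12.96 kWh
Cost = 8.1 × $0.25 + 12.96 × $0.15 = $2.025 + $1.944 = $3.97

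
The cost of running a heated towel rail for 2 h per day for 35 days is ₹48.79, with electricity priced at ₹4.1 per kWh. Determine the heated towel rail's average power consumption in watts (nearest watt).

170 W

Energy = ₹48.79 ÷ ₹4.1/kWh = 11.9 kWh
Runtime = 2 h/day × 35 days = 70 h
Power = 11.9 kWh ÷ 70 h = 0.17 kW = 170 W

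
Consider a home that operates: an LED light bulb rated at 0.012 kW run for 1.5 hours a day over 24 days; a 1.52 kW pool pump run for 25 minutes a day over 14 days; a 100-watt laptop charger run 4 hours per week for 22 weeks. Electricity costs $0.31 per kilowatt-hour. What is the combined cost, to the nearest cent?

LED light bulb: Runtime = 1.5 h/day × 24 days = 36 h
LED light bulb: 0.012 kW × 36 h = 0.432 kWh
pool pump: Runtime = 25 min × 14 = 350 min = 5.833333… h
pool pump: 1.52 kW × 5.833333… h = 8.866666… kWh
laptop charger: Runtime = 4 h/week × 22 weeks = 88 h
laptop charger: 0.1 kW × 88 h = 8.8 kWh
Total energy = 18.098666… kWh
Cost = 18.098666… × $0.31 = $5.61

$5.61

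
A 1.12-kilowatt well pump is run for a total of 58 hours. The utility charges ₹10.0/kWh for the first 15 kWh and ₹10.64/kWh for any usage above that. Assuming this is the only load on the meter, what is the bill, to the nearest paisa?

₹681.57

Energy = 1.12 kW × 58 h = 64.96 kWh
Tier 1 (0–15 kWh): 15 × ₹10.0 = ₹150
Above 15 kWh: 49.96 × ₹10.64 = ₹531.5744
Bill = ₹681.57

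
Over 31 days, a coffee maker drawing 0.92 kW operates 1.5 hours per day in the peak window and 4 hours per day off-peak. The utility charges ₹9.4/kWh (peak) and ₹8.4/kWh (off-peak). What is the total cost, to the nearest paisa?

₹1360.40

Peak energy = 0.92 kW × 1.5 h × 31 = 42.78 kWh
Off-peak energy = 0.92 kW × 4 h × 31 = 114.08 kWh
Cost = 42.78 × ₹9.4 + 114.08 × ₹8.4 = ₹402.132 + ₹958.272 = ₹1360.40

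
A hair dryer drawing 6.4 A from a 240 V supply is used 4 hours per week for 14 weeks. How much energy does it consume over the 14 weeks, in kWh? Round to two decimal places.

86.02 kWh

Power = 6.4 A × 240 V = 1536 W = 1.536 kW
Runtime = 4 h/week × 14 weeks = 56 h
Energy = 1.536 kW × 56 h = 86.016 kWh ≈ 86.02 kWh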